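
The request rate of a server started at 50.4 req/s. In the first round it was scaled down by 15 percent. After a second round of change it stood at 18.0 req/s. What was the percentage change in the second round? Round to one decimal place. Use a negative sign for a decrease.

After the first round: 50.4 × 0.85 = 42.84.
Second-round multiplier: 18.0 ÷ 42.84 ≈ 0.42017.
That is a change of -58.0%.

-58.0%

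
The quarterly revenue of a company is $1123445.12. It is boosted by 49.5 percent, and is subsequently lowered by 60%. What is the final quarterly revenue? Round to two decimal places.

Each change multiplies by a factor: 1.495 × 0.4 = 0.598.
$1123445.12 × 0.598 = $671820.18176 ≈ $671820.18.

$671820.18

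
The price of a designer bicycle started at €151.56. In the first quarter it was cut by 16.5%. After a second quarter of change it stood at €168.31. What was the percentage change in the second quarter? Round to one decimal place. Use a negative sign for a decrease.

33.0%

After the first quarter: €151.56 × 0.835 = €126.5526.
Second-quarter multiplier: €168.31 ÷ €126.5526 ≈ 1.32996.
That is a change of 33.0%.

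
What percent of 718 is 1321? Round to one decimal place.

1321 ÷ 718 ≈ 184.0%.

184.0%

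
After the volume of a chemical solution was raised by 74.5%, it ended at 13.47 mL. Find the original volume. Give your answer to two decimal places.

The overall multiplier applied was 1.745.
So the original volume was 13.47 ÷ 1.745 ≈ 7.72 mL.

7.72 mL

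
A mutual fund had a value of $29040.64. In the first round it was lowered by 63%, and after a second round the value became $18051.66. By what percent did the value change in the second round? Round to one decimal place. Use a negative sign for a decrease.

68.0%

After the first round: $29040.64 × 0.37 = $10745.0368.
Second-round multiplier: $18051.66 ÷ $10745.0368 ≈ 1.68.
That is a change of 68.0%.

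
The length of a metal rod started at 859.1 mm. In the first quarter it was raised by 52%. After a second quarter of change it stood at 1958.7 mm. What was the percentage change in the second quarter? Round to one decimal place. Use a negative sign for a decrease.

After the first quarter: 859.1 × 1.52 = 1305.832.
Second-quarter multiplier: 1958.7 ÷ 1305.832 ≈ 1.49996.
That is a change of 50.0%.

50.0%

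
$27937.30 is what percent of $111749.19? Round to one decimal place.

25.0%

$27937.30 ÷ $111749.19 ≈ 25.0%.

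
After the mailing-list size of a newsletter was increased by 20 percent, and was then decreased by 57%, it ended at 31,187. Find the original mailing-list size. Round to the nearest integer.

The overall multiplier applied was 1.2 × 0.43 = 0.516.
So the original mailing-list size was 31,187 ÷ 0.516 ≈ 60,440.

60,440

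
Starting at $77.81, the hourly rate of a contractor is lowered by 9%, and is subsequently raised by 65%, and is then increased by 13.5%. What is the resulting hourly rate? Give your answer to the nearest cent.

$132.60

9% decrease: $77.81 × 0.91 = $70.8071.
Apply the 65% increase: $70.8071 × 1.65 = $116.831715.
Apply the 13.5% increase: $116.831715 × 1.135 = $132.603996525 ≈ $132.60.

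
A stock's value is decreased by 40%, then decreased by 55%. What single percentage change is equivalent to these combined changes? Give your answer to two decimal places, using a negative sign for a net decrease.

-73.00%

A 40% decrease multiplies by 0.6.
Then a 55% decrease: 0.6 × 0.45 = 0.27.
Overall factor 0.27, i.e. -73.00%.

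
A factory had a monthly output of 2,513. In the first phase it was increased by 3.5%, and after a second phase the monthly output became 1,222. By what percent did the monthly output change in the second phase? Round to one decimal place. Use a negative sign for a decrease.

After the first phase: 2,513 × 1.035 = 2600.955.
Second-phase multiplier: 1,222 ÷ 2600.955 ≈ 0.46983.
That is a change of -53.0%.

-53.0%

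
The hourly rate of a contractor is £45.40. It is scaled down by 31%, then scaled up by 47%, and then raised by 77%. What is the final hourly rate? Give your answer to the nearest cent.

31% decrease: £45.40 × 0.69 = £31.326.
47% increase: £31.326 × 1.47 = £46.04922.
77% increase: £46.04922 × 1.77 = £81.5071194 ≈ £81.51.

£81.51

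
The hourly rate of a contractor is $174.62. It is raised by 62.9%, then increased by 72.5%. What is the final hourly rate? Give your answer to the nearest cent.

$490.69

Each change multiplies by a factor: 1.629 × 1.725 = 2.810025.
$174.62 × 2.810025 = $490.6865655 ≈ $490.69.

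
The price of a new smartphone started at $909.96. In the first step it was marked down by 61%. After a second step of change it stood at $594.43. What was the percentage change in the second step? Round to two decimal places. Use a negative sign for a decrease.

After the first step: $909.96 × 0.39 = $354.8844.
Second-step multiplier: $594.43 ÷ $354.8844 ≈ 1.674996.
That is a change of 67.50%.

67.50%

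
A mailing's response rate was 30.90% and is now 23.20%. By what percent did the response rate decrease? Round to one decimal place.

24.9%

The change is 23.20 − 30.90 = -7.70 percentage points.
Relative to the original 30.90%, that is -7.70 ÷ 30.90 ≈ -24.9%.
So the response rate fell by 24.9%.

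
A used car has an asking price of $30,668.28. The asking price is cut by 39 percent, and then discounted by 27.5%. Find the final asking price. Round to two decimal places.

Apply the 39% decrease: $30,668.28 × 0.61 = $18707.6508.
27.5% decrease: $18707.6508 × 0.725 = $13563.04683 ≈ $13,563.05.

$13,563.05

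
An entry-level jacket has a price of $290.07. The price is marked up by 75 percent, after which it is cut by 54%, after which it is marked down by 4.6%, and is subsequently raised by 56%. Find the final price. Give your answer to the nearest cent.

$347.51

Apply the 75% increase: $290.07 × 1.75 = $507.6225.
54% decrease: $507.6225 × 0.46 = $233.50635.
4.6% decrease: $233.50635 × 0.954 = $222.7650579.
Apply the 56% increase: $222.7650579 × 1.56 = $347.513490324 ≈ $347.51.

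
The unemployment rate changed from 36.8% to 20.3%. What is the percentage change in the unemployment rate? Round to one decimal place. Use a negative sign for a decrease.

The change is 20.3 − 36.8 = -16.5 percentage points.
Relative to the original 36.8%, that is -16.5 ÷ 36.8 ≈ -44.8%.

-44.8%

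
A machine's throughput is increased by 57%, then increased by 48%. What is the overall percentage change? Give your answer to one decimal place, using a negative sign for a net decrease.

132.4%

The combined multiplier is 1.57 × 1.48 = 2.3236.
That corresponds to an increase of 132.4%.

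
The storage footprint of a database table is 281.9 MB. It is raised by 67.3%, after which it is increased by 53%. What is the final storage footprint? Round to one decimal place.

67.3% increase: 281.9 × 1.673 = 471.6187.
After the 53% increase: 471.6187 × 1.53 = 721.576611 ≈ 721.6.

721.6 MB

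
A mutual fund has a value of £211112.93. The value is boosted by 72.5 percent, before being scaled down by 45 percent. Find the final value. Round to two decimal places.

£200293.39

Each change multiplies by a factor: 1.725 × 0.55 = 0.94875.
£211112.93 × 0.94875 = £200293.3923375 ≈ £200293.39.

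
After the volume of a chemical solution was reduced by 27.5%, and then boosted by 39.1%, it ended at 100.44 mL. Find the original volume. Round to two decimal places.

99.60 mL

The overall multiplier applied was 0.725 × 1.391 = 1.008475.
So the original volume was 100.44 ÷ 1.008475 ≈ 99.60 mL.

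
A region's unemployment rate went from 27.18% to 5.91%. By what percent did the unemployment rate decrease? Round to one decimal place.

The change is 5.91 − 27.18 = -21.27 percentage points.
Relative to the original 27.18%, that is -21.27 ÷ 27.18 ≈ -78.3%.
So the unemployment rate fell by 78.3%.

78.3%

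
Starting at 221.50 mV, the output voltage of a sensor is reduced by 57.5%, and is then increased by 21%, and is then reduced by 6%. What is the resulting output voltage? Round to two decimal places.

107.07 mV

Each change multiplies by a factor: 0.425 × 1.21 × 0.94 = 0.483395.
221.50 × 0.483395 = 107.0719925 ≈ 107.07.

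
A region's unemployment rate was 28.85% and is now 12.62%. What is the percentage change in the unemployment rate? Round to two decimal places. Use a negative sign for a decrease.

-56.26%

The change is 12.62 − 28.85 = -16.23 percentage points.
Relative to the original 28.85%, that is -16.23 ÷ 28.85 ≈ -56.26%.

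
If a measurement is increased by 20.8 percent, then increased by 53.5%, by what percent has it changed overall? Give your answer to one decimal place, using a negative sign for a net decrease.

The combined multiplier is 1.208 × 1.535 = 1.85428.
That corresponds to an increase of 85.4%.

85.4%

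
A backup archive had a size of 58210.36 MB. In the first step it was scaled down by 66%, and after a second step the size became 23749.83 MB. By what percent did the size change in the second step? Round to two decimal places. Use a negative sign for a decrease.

After the first step: 58210.36 × 0.34 = 19791.5224.
Second-step multiplier: 23749.83 ÷ 19791.5224 ≈ 1.2.
That is a change of 20.00%.

20.00%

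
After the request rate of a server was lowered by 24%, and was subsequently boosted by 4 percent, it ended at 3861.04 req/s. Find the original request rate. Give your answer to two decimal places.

Undoing the 4% increase: 3861.04 ÷ 1.04 ≈ 3712.538462.
Undoing the 24% decrease: 3712.538462 ÷ 0.76 ≈ 4884.92 req/s.

4884.92 req/s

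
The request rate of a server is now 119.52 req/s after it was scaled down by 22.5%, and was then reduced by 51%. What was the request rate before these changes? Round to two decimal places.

314.73 req/s

Undoing the 51% decrease: 119.52 ÷ 0.49 ≈ 243.918367.
Undoing the 22.5% decrease: 243.918367 ÷ 0.775 ≈ 314.73 req/s.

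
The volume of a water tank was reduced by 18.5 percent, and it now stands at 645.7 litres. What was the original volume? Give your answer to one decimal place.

792.3 litres

The overall multiplier applied was 0.815.
So the original volume was 645.7 ÷ 0.815 ≈ 792.3 litres.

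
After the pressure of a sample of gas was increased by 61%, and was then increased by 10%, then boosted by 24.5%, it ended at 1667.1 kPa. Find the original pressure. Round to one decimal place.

756.1 kPa

The overall multiplier applied was 1.61 × 1.1 × 1.245 = 2.204895.
So the original pressure was 1667.1 ÷ 2.204895 ≈ 756.1 kPa.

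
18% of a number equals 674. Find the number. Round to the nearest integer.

674 ÷ 0.18 ≈ 3744.

3744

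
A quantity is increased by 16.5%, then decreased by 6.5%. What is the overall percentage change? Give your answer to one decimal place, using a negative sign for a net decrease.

A 16.5% increase multiplies by 1.165.
Then a 6.5% decrease: 1.165 × 0.935 = 1.089275.
Overall factor 1.089275, i.e. 8.9%.

8.9%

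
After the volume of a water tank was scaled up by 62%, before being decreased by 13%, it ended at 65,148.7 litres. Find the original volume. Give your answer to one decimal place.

46,224.4 litres

The overall multiplier applied was 1.62 × 0.87 = 1.4094.
So the original volume was 65,148.7 ÷ 1.4094 ≈ 46,224.4 litres.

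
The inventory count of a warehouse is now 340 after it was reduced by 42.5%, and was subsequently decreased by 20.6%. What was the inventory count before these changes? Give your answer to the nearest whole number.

745

Undoing the 20.6% decrease: 340 ÷ 0.794 ≈ 428.211587.
Undoing the 42.5% decrease: 428.211587 ÷ 0.575 ≈ 745.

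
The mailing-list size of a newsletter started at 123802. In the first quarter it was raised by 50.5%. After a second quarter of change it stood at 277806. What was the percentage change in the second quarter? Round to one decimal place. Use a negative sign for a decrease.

After the first quarter: 123802 × 1.505 = 186322.01.
Second-quarter multiplier: 277806 ÷ 186322.01 ≈ 1.491.
That is a change of 49.1%.

49.1%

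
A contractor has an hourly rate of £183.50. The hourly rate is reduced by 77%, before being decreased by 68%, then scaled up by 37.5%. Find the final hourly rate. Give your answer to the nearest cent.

£18.57

Each change multiplies by a factor: 0.23 × 0.32 × 1.375 = 0.1012.
£183.50 × 0.1012 = £18.5702 ≈ £18.57.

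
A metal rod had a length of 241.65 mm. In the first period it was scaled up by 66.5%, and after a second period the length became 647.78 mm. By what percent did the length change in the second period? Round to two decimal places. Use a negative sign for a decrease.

61.00%

After the first period: 241.65 × 1.665 = 402.34725.
Second-period multiplier: 647.78 ÷ 402.34725 ≈ 1.610002.
That is a change of 61.00%.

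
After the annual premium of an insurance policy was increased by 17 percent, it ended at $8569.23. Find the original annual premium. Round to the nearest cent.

$7324.13

The overall multiplier applied was 1.17.
So the original annual premium was $8569.23 ÷ 1.17 ≈ $7324.13.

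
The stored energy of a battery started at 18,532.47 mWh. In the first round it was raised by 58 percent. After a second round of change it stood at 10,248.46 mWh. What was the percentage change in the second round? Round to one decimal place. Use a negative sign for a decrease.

-65.0%

After the first round: 18,532.47 × 1.58 = 29281.3026.
Second-round multiplier: 10,248.46 ÷ 29281.3026 ≈ 0.35.
That is a change of -65.0%.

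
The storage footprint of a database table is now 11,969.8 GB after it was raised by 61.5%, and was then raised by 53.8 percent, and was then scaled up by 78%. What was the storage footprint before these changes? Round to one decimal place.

2,707.3 GB

Undoing the 78% increase: 11,969.8 ÷ 1.78 ≈ 6724.606742.
Undoing the 53.8% increase: 6724.606742 ÷ 1.538 ≈ 4372.306074.
Undoing the 61.5% increase: 4372.306074 ÷ 1.615 ≈ 2,707.3 GB.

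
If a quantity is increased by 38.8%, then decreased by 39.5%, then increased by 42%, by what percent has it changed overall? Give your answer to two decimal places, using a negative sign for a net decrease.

19.24%

The combined multiplier is 1.388 × 0.605 × 1.42 = 1.1924308.
That corresponds to an increase of 19.24%.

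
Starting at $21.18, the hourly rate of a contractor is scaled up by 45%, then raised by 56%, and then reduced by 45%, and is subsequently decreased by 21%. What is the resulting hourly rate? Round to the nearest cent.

$20.82

Apply the 45% increase: $21.18 × 1.45 = $30.711.
56% increase: $30.711 × 1.56 = $47.90916.
45% decrease: $47.90916 × 0.55 = $26.350038.
Apply the 21% decrease: $26.350038 × 0.79 = $20.81653002 ≈ $20.82.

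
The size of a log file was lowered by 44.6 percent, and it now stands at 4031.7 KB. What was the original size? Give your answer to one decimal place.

7277.4 KB

The overall multiplier applied was 0.554.
So the original size was 4031.7 ÷ 0.554 ≈ 7277.4 KB.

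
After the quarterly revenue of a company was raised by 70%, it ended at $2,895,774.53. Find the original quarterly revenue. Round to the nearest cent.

The overall multiplier applied was 1.7.
So the original quarterly revenue was $2,895,774.53 ÷ 1.7 ≈ $1,703,396.78.

$1,703,396.78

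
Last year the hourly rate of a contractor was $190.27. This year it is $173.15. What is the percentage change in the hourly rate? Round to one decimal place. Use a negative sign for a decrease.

-9.0%

Change: $173.15 − $190.27 = -$17.12.
Relative to the original: -$17.12 ÷ $190.27 ≈ -9.0%.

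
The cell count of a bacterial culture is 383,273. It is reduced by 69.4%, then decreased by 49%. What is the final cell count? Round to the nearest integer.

Apply the 69.4% decrease: 383,273 × 0.306 = 117281.538.
After the 49% decrease: 117281.538 × 0.51 = 59813.58438 ≈ 59,814.

59,814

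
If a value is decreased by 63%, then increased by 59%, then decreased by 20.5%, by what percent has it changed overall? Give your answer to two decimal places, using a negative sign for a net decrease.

The combined multiplier is 0.37 × 1.59 × 0.795 = 0.4676985.
That corresponds to a decrease of 53.23%.

-53.23%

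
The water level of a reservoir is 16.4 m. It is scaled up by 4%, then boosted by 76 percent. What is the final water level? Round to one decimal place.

4% increase: 16.4 × 1.04 = 17.056.
Apply the 76% increase: 17.056 × 1.76 = 30.01856 ≈ 30.0.

30.0 m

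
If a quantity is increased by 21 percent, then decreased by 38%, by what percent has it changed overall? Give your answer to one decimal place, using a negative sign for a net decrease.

A 21% increase multiplies by 1.21.
Then a 38% decrease: 1.21 × 0.62 = 0.7502.
Overall factor 0.7502, i.e. -25.0%.

-25.0%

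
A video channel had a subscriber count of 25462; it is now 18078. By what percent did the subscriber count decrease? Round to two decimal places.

Change: 18078 − 25462 = -7384.
Relative to the original: -7384 ÷ 25462 ≈ -29.00%.
So the subscriber count decreased by 29.00%.

29.00%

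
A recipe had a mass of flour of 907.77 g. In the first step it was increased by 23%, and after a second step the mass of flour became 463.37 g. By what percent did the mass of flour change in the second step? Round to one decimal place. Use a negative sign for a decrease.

-58.5%

After the first step: 907.77 × 1.23 = 1116.5571.
Second-step multiplier: 463.37 ÷ 1116.5571 ≈ 0.415.
That is a change of -58.5%.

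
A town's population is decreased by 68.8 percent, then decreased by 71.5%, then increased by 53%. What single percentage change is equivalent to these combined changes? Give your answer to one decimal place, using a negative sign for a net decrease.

-86.4%

The combined multiplier is 0.312 × 0.285 × 1.53 = 0.1360476.
That corresponds to a decrease of 86.4%.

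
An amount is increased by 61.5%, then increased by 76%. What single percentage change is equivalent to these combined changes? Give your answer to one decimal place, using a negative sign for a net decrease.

184.2%

The combined multiplier is 1.615 × 1.76 = 2.8424.
That corresponds to an increase of 184.2%.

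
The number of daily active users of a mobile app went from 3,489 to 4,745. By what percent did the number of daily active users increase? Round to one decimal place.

36.0%

Change: 4,745 − 3,489 = 1,256.
Relative to the original: 1,256 ÷ 3,489 ≈ 36.0%.
So the number of daily active users increased by 36.0%.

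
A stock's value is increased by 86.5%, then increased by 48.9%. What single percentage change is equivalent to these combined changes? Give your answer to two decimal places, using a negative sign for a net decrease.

177.70%

The combined multiplier is 1.865 × 1.489 = 2.776985.
That corresponds to an increase of 177.70%.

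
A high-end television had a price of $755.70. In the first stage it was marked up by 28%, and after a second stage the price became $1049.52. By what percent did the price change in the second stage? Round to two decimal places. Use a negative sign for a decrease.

After the first stage: $755.70 × 1.28 = $967.296.
Second-stage multiplier: $1049.52 ÷ $967.296 ≈ 1.085004.
That is a change of 8.50%.

8.50%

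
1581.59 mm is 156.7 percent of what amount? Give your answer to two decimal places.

1009.31 mm

1581.59 mm ÷ 1.567 ≈ 1009.31 mm.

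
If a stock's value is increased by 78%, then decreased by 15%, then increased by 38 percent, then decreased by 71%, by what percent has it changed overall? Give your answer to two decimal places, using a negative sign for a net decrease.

-39.45%

A 78% increase multiplies by 1.78.
Then a 15% decrease: 1.78 × 0.85 = 1.513.
Then a 38% increase: 1.513 × 1.38 = 2.08794.
Then a 71% decrease: 2.08794 × 0.29 = 0.6055026.
Overall factor 0.6055026, i.e. -39.45%.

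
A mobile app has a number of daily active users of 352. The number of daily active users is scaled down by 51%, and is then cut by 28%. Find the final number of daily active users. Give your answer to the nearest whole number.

124

Apply the 51% decrease: 352 × 0.49 = 172.48.
After the 28% decrease: 172.48 × 0.72 = 124.1856 ≈ 124.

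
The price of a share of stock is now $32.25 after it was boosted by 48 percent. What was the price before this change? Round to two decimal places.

The overall multiplier applied was 1.48.
So the original price was $32.25 ÷ 1.48 ≈ $21.79.

$21.79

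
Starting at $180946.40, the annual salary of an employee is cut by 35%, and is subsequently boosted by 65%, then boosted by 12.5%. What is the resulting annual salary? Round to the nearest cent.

Apply the 35% decrease: $180946.40 × 0.65 = $117615.16.
After the 65% increase: $117615.16 × 1.65 = $194065.014.
12.5% increase: $194065.014 × 1.125 = $218323.14075 ≈ $218323.14.

$218323.14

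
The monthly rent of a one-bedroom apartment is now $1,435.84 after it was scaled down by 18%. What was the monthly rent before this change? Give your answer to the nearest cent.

The overall multiplier applied was 0.82.
So the original monthly rent was $1,435.84 ÷ 0.82 ≈ $1,751.02.

$1,751.02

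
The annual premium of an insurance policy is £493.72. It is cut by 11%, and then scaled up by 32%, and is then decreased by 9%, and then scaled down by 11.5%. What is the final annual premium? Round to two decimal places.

Apply the 11% decrease: £493.72 × 0.89 = £439.4108.
After the 32% increase: £439.4108 × 1.32 = £580.022256.
Apply the 9% decrease: £580.022256 × 0.91 = £527.82025296.
Apply the 11.5% decrease: £527.82025296 × 0.885 = £467.1209238696 ≈ £467.12.

£467.12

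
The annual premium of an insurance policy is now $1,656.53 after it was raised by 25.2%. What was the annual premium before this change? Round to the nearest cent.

$1,323.11

The overall multiplier applied was 1.252.
So the original annual premium was $1,656.53 ÷ 1.252 ≈ $1,323.11.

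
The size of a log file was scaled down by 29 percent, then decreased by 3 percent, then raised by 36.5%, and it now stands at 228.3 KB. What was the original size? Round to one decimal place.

242.9 KB

The overall multiplier applied was 0.71 × 0.97 × 1.365 = 0.9400755.
So the original size was 228.3 ÷ 0.9400755 ≈ 242.9 KB.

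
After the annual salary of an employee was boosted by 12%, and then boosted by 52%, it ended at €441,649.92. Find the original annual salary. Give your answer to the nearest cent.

€259,427.82

Undoing the 52% increase: €441,649.92 ÷ 1.52 ≈ €290559.157895.
Undoing the 12% increase: €290559.157895 ÷ 1.12 ≈ €259,427.82.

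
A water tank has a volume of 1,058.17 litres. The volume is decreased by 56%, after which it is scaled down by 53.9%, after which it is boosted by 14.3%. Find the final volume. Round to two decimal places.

56% decrease: 1,058.17 × 0.44 = 465.5948.
After the 53.9% decrease: 465.5948 × 0.461 = 214.6392028.
After the 14.3% increase: 214.6392028 × 1.143 = 245.3326088004 ≈ 245.33.

245.33 litres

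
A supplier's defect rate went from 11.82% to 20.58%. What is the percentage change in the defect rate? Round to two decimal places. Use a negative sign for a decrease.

74.11%

The change is 20.58 − 11.82 = 8.76 percentage points.
Relative to the original 11.82%, that is 8.76 ÷ 11.82 ≈ 74.11%.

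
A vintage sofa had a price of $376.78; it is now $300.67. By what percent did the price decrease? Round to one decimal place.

Change: $300.67 − $376.78 = -$76.11.
Relative to the original: -$76.11 ÷ $376.78 ≈ -20.2%.
So the price decreased by 20.2%.

20.2%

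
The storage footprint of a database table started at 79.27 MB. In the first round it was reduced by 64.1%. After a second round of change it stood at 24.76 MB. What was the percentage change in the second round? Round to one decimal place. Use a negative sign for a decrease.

-13.0%

After the first round: 79.27 × 0.359 = 28.45793.
Second-round multiplier: 24.76 ÷ 28.45793 ≈ 0.87006.
That is a change of -13.0%.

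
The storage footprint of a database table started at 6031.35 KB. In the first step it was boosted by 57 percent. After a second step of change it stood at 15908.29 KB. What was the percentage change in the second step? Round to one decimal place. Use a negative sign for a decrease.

After the first step: 6031.35 × 1.57 = 9469.2195.
Second-step multiplier: 15908.29 ÷ 9469.2195 ≈ 1.68.
That is a change of 68.0%.

68.0%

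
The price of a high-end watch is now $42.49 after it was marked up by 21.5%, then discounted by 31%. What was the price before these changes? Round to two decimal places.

$50.68

The overall multiplier applied was 1.215 × 0.69 = 0.83835.
So the original price was $42.49 ÷ 0.83835 ≈ $50.68.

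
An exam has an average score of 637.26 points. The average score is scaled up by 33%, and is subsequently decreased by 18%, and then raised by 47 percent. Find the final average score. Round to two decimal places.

Each change multiplies by a factor: 1.33 × 0.82 × 1.47 = 1.603182.
637.26 × 1.603182 = 1021.64376132 ≈ 1021.64.

1021.64 points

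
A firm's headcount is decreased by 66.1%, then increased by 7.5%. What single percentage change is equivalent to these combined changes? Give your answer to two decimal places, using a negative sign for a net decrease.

-63.56%

A 66.1% decrease multiplies by 0.339.
Then a 7.5% increase: 0.339 × 1.075 = 0.364425.
Overall factor 0.364425, i.e. -63.56%.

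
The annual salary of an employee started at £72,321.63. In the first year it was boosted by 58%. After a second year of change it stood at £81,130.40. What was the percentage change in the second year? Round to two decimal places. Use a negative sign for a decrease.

-29.00%

After the first year: £72,321.63 × 1.58 = £114268.1754.
Second-year multiplier: £81,130.40 ÷ £114268.1754 ≈ 0.71.
That is a change of -29.00%.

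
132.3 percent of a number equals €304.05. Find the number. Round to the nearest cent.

€304.05 ÷ 1.323 ≈ €229.82.

€229.82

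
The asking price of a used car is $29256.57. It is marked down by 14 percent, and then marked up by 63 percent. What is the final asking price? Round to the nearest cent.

$41011.86

14% decrease: $29256.57 × 0.86 = $25160.6502.
63% increase: $25160.6502 × 1.63 = $41011.859826 ≈ $41011.86.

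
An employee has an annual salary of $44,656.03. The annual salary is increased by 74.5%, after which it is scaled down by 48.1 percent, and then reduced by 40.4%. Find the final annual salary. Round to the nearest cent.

$24,104.00

After the 74.5% increase: $44,656.03 × 1.745 = $77924.77235.
Apply the 48.1% decrease: $77924.77235 × 0.519 = $40442.95684965.
After the 40.4% decrease: $40442.95684965 × 0.596 = $24104.0022823914 ≈ $24,104.00.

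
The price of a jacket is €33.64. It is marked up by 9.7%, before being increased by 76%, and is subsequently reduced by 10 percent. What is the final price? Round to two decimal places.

€58.45

Apply the 9.7% increase: €33.64 × 1.097 = €36.90308.
76% increase: €36.90308 × 1.76 = €64.9494208.
10% decrease: €64.9494208 × 0.9 = €58.45447872 ≈ €58.45.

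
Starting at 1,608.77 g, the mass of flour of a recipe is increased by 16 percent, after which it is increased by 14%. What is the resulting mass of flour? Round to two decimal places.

2,127.44 g

After the 16% increase: 1,608.77 × 1.16 = 1866.1732.
Apply the 14% increase: 1866.1732 × 1.14 = 2127.437448 ≈ 2,127.44.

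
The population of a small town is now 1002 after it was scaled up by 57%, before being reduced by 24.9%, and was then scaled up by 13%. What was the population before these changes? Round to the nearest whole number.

752

The overall multiplier applied was 1.57 × 0.751 × 1.13 = 1.3323491.
So the original population was 1002 ÷ 1.3323491 ≈ 752.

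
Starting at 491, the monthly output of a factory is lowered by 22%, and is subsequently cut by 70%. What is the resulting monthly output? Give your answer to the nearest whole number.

115

Each change multiplies by a factor: 0.78 × 0.3 = 0.234.
491 × 0.234 = 114.894 ≈ 115.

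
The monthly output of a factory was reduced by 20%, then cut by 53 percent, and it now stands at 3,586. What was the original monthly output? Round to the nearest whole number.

9,537

Undoing the 53% decrease: 3,586 ÷ 0.47 ≈ 7629.787234.
Undoing the 20% decrease: 7629.787234 ÷ 0.8 ≈ 9,537.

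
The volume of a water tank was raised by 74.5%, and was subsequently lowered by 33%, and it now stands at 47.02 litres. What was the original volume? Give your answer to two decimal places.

The overall multiplier applied was 1.745 × 0.67 = 1.16915.
So the original volume was 47.02 ÷ 1.16915 ≈ 40.22 litres.

40.22 litres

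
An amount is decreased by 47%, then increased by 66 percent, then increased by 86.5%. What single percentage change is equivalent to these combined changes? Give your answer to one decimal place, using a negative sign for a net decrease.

64.1%

The combined multiplier is 0.53 × 1.66 × 1.865 = 1.640827.
That corresponds to an increase of 64.1%.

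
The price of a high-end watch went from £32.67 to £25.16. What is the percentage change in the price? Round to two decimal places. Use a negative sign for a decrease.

-22.99%

Change: £25.16 − £32.67 = -£7.51.
Relative to the original: -£7.51 ÷ £32.67 ≈ -22.99%.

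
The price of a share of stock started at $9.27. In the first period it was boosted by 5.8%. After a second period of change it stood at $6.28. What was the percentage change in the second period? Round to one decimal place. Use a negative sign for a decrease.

-36.0%

After the first period: $9.27 × 1.058 = $9.80766.
Second-period multiplier: $6.28 ÷ $9.80766 ≈ 0.64032.
That is a change of -36.0%.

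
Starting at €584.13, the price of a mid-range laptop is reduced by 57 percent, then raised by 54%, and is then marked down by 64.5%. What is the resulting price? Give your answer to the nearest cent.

€137.32

57% decrease: €584.13 × 0.43 = €251.1759.
Apply the 54% increase: €251.1759 × 1.54 = €386.810886.
After the 64.5% decrease: €386.810886 × 0.355 = €137.31786453 ≈ €137.32.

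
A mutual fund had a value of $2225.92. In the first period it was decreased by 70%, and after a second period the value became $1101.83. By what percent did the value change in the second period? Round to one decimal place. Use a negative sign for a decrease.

65.0%

After the first period: $2225.92 × 0.3 = $667.776.
Second-period multiplier: $1101.83 ÷ $667.776 ≈ 1.65.
That is a change of 65.0%.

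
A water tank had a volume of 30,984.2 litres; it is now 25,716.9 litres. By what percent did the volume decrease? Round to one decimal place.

17.0%

Change: 25,716.9 − 30,984.2 = -5,267.3.
Relative to the original: -5,267.3 ÷ 30,984.2 ≈ -17.0%.
So the volume decreased by 17.0%.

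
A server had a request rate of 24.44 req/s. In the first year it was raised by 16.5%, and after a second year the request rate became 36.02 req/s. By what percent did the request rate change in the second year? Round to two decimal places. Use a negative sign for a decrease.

26.51%

After the first year: 24.44 × 1.165 = 28.4726.
Second-year multiplier: 36.02 ÷ 28.4726 ≈ 1.265076.
That is a change of 26.51%.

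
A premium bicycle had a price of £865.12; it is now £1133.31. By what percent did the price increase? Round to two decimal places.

31.00%

Change: £1133.31 − £865.12 = £268.19.
Relative to the original: £268.19 ÷ £865.12 ≈ 31.00%.
So the price increased by 31.00%.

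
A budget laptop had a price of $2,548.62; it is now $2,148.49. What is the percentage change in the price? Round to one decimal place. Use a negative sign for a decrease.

Change: $2,148.49 − $2,548.62 = -$400.13.
Relative to the original: -$400.13 ÷ $2,548.62 ≈ -15.7%.

-15.7%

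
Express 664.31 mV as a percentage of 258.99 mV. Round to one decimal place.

256.5%

664.31 mV ÷ 258.99 mV ≈ 256.5%.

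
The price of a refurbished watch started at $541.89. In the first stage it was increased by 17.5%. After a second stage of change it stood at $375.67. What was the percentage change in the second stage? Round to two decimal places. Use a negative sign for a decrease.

-41.00%

After the first stage: $541.89 × 1.175 = $636.72075.
Second-stage multiplier: $375.67 ÷ $636.72075 ≈ 0.590007.
That is a change of -41.00%.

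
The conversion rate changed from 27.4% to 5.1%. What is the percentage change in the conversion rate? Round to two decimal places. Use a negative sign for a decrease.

The change is 5.1 − 27.4 = -22.3 percentage points.
Relative to the original 27.4%, that is -22.3 ÷ 27.4 ≈ -81.39%.

-81.39%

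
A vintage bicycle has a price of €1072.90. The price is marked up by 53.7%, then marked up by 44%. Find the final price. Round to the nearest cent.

53.7% increase: €1072.90 × 1.537 = €1649.0473.
Apply the 44% increase: €1649.0473 × 1.44 = €2374.628112 ≈ €2374.63.

€2374.63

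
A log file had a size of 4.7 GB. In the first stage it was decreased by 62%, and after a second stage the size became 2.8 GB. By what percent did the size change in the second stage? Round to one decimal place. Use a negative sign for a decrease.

56.8%

After the first stage: 4.7 × 0.38 = 1.786.
Second-stage multiplier: 2.8 ÷ 1.786 ≈ 1.56775.
That is a change of 56.8%.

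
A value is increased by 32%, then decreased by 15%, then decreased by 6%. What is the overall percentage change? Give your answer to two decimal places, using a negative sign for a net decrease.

The combined multiplier is 1.32 × 0.85 × 0.94 = 1.05468.
That corresponds to an increase of 5.47%.

5.47%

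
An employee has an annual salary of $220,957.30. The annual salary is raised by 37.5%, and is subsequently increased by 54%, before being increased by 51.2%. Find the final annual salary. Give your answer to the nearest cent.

$707,430.15

37.5% increase: $220,957.30 × 1.375 = $303816.2875.
54% increase: $303816.2875 × 1.54 = $467877.08275.
Apply the 51.2% increase: $467877.08275 × 1.512 = $707430.149118 ≈ $707,430.15.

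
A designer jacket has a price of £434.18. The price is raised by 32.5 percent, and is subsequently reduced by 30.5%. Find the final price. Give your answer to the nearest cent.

Each change multiplies by a factor: 1.325 × 0.695 = 0.920875.
£434.18 × 0.920875 = £399.8255075 ≈ £399.83.

£399.83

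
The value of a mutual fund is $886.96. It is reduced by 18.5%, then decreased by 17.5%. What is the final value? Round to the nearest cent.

$596.37

After the 18.5% decrease: $886.96 × 0.815 = $722.8724.
Apply the 17.5% decrease: $722.8724 × 0.825 = $596.36973 ≈ $596.37.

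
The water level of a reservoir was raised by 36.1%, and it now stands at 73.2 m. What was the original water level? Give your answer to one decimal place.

The overall multiplier applied was 1.361.
So the original water level was 73.2 ÷ 1.361 ≈ 53.8 m.

53.8 m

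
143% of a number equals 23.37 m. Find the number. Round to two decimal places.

23.37 m ÷ 1.43 ≈ 16.34 m.

16.34 m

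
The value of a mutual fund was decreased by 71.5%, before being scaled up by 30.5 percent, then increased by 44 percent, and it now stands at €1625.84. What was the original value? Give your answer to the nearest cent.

The overall multiplier applied was 0.285 × 1.305 × 1.44 = 0.535572.
So the original value was €1625.84 ÷ 0.535572 ≈ €3035.71.

€3035.71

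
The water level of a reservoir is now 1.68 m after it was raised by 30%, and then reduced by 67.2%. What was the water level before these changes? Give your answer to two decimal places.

3.94 m

Undoing the 67.2% decrease: 1.68 ÷ 0.328 ≈ 5.121951.
Undoing the 30% increase: 5.121951 ÷ 1.3 ≈ 3.94 m.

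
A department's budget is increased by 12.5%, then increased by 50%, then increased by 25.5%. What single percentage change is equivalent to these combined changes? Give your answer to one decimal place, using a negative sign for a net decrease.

A 12.5% increase multiplies by 1.125.
Then a 50% increase: 1.125 × 1.5 = 1.6875.
Then a 25.5% increase: 1.6875 × 1.255 = 2.1178125.
Overall factor 2.1178125, i.e. 111.8%.

111.8%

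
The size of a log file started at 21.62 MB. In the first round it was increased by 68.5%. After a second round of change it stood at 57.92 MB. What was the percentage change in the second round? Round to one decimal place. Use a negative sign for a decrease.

59.0%

After the first round: 21.62 × 1.685 = 36.4297.
Second-round multiplier: 57.92 ÷ 36.4297 ≈ 1.58991.
That is a change of 59.0%.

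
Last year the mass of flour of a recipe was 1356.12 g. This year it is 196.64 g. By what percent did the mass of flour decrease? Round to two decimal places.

Change: 196.64 − 1356.12 = -1159.48.
Relative to the original: -1159.48 ÷ 1356.12 ≈ -85.50%.
So the mass of flour decreased by 85.50%.

85.50%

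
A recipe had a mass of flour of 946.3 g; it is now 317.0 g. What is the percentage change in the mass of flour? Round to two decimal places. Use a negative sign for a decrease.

-66.50%

Change: 317.0 − 946.3 = -629.3.
Relative to the original: -629.3 ÷ 946.3 ≈ -66.50%.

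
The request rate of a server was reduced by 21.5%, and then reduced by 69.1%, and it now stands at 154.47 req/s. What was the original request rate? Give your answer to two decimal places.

The overall multiplier applied was 0.785 × 0.309 = 0.242565.
So the original request rate was 154.47 ÷ 0.242565 ≈ 636.82 req/s.

636.82 req/s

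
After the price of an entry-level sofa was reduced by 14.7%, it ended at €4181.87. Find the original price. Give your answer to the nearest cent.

The overall multiplier applied was 0.853.
So the original price was €4181.87 ÷ 0.853 ≈ €4902.54.

€4902.54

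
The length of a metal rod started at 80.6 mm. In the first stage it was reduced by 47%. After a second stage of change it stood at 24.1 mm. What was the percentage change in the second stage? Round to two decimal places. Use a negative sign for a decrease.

-43.58%

After the first stage: 80.6 × 0.53 = 42.718.
Second-stage multiplier: 24.1 ÷ 42.718 ≈ 0.564165.
That is a change of -43.58%.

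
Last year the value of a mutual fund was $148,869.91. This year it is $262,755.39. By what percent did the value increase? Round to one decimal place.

Change: $262,755.39 − $148,869.91 = $113,885.48.
Relative to the original: $113,885.48 ÷ $148,869.91 ≈ 76.5%.
So the value increased by 76.5%.

76.5%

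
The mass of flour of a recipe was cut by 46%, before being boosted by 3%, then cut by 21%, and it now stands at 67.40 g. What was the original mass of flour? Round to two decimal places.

The overall multiplier applied was 0.54 × 1.03 × 0.79 = 0.439398.
So the original mass of flour was 67.40 ÷ 0.439398 ≈ 153.39 g.

153.39 g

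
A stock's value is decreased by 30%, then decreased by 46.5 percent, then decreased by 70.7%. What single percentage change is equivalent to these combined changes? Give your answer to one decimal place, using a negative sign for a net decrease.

-89.0%

A 30% decrease multiplies by 0.7.
Then a 46.5% decrease: 0.7 × 0.535 = 0.3745.
Then a 70.7% decrease: 0.3745 × 0.293 = 0.1097285.
Overall factor 0.1097285, i.e. -89.0%.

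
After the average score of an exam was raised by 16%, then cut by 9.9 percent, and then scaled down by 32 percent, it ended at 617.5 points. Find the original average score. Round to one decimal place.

The overall multiplier applied was 1.16 × 0.901 × 0.68 = 0.7107088.
So the original average score was 617.5 ÷ 0.7107088 ≈ 868.9 points.

868.9 points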